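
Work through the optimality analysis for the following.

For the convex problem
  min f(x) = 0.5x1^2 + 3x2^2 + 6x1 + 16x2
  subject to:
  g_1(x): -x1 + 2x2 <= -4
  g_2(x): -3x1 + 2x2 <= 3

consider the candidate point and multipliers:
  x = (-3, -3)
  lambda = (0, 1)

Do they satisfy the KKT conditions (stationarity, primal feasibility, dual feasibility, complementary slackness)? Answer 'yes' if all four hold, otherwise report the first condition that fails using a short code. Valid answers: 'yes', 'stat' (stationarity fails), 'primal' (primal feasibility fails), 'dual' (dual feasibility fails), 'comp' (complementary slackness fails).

Gradient of f: grad f(x) = Q x + c = (3, -2)
Constraint values g_i(x) = a_i^T x - b_i:
  g_1((-3, -3)) = 1
  g_2((-3, -3)) = 0
Stationarity residual: grad f(x) + sum_i lambda_i a_i = (0, 0)
  -> stationarity OK
Primal feasibility (all g_i <= 0): FAILS
Dual feasibility (all lambda_i >= 0): OK
Complementary slackness (lambda_i * g_i(x) = 0 for all i): OK

Verdict: the first failing condition is primal_feasibility -> primal.

primal


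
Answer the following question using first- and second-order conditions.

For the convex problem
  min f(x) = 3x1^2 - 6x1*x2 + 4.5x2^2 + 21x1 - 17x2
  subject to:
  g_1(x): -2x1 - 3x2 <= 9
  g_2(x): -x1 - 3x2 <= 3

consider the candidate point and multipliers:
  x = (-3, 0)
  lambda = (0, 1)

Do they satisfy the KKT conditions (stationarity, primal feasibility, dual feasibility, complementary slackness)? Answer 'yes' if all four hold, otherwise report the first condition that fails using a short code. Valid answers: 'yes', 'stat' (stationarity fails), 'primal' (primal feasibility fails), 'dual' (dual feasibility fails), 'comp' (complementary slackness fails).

Gradient of f: grad f(x) = Q x + c = (3, 1)
Constraint values g_i(x) = a_i^T x - b_i:
  g_1((-3, 0)) = -3
  g_2((-3, 0)) = 0
Stationarity residual: grad f(x) + sum_i lambda_i a_i = (2, -2)
  -> stationarity FAILS
Primal feasibility (all g_i <= 0): OK
Dual feasibility (all lambda_i >= 0): OK
Complementary slackness (lambda_i * g_i(x) = 0 for all i): OK

Verdict: the first failing condition is stationarity -> stat.

stat


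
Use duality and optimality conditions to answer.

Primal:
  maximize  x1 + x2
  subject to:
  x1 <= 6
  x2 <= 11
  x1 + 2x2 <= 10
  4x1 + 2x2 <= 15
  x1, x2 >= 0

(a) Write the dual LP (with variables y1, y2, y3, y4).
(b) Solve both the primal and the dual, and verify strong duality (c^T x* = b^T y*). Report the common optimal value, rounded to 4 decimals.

The standard primal-dual pair for 'max c^T x s.t. A x <= b, x >= 0' is:
  Dual:  min b^T y  s.t.  A^T y >= c,  y >= 0.

So the dual LP is:
  minimize  6y1 + 11y2 + 10y3 + 15y4
  subject to:
    y1 + y3 + 4y4 >= 1
    y2 + 2y3 + 2y4 >= 1
    y1, y2, y3, y4 >= 0

Solving the primal: x* = (1.6667, 4.1667).
  primal value c^T x* = 5.8333.
Solving the dual: y* = (0, 0, 0.3333, 0.1667).
  dual value b^T y* = 5.8333.
Strong duality: c^T x* = b^T y*. Confirmed.

5.8333


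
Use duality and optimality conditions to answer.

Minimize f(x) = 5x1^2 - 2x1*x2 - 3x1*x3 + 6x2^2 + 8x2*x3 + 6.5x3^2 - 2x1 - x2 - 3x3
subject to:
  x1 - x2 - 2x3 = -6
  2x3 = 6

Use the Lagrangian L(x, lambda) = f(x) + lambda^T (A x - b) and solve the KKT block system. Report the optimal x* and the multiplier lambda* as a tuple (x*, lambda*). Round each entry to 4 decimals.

Form the Lagrangian:
  L(x, lambda) = (1/2) x^T Q x + c^T x + lambda^T (A x - b)
Stationarity (grad_x L = 0): Q x + c + A^T lambda = 0.
Primal feasibility: A x = b.

This gives the KKT block system:
  [ Q   A^T ] [ x     ]   [-c ]
  [ A    0  ] [ lambda ] = [ b ]

Solving the linear system:
  x*      = (-0.6667, -0.6667, 3)
  lambda* = (16.3333, 0)
  f(x*)   = 45.5

x* = (-0.6667, -0.6667, 3), lambda* = (16.3333, 0)


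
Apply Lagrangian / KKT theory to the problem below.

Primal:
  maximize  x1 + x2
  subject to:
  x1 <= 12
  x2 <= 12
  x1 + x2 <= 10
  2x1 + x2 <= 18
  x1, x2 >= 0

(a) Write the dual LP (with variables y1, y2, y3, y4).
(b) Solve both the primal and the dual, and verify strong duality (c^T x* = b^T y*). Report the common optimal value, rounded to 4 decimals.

The standard primal-dual pair for 'max c^T x s.t. A x <= b, x >= 0' is:
  Dual:  min b^T y  s.t.  A^T y >= c,  y >= 0.

So the dual LP is:
  minimize  12y1 + 12y2 + 10y3 + 18y4
  subject to:
    y1 + y3 + 2y4 >= 1
    y2 + y3 + y4 >= 1
    y1, y2, y3, y4 >= 0

Solving the primal: x* = (8, 2).
  primal value c^T x* = 10.
Solving the dual: y* = (0, 0, 1, 0).
  dual value b^T y* = 10.
Strong duality: c^T x* = b^T y*. Confirmed.

10


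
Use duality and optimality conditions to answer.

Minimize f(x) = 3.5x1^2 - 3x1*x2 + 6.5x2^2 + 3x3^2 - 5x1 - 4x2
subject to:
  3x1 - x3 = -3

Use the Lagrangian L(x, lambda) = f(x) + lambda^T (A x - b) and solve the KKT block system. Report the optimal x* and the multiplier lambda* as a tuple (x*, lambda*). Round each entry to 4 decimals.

Form the Lagrangian:
  L(x, lambda) = (1/2) x^T Q x + c^T x + lambda^T (A x - b)
Stationarity (grad_x L = 0): Q x + c + A^T lambda = 0.
Primal feasibility: A x = b.

This gives the KKT block system:
  [ Q   A^T ] [ x     ]   [-c ]
  [ A    0  ] [ lambda ] = [ b ]

Solving the linear system:
  x*      = (-0.7972, 0.1237, 0.6084)
  lambda* = (3.6505)
  f(x*)   = 7.2213

x* = (-0.7972, 0.1237, 0.6084), lambda* = (3.6505)


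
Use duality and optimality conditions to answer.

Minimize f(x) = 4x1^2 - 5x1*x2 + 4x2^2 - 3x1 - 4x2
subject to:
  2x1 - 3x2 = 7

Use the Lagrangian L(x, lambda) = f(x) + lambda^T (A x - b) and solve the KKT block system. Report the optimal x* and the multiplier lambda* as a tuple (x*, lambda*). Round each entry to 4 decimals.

Form the Lagrangian:
  L(x, lambda) = (1/2) x^T Q x + c^T x + lambda^T (A x - b)
Stationarity (grad_x L = 0): Q x + c + A^T lambda = 0.
Primal feasibility: A x = b.

This gives the KKT block system:
  [ Q   A^T ] [ x     ]   [-c ]
  [ A    0  ] [ lambda ] = [ b ]

Solving the linear system:
  x*      = (1.3182, -1.4545)
  lambda* = (-7.4091)
  f(x*)   = 26.8636

x* = (1.3182, -1.4545), lambda* = (-7.4091)


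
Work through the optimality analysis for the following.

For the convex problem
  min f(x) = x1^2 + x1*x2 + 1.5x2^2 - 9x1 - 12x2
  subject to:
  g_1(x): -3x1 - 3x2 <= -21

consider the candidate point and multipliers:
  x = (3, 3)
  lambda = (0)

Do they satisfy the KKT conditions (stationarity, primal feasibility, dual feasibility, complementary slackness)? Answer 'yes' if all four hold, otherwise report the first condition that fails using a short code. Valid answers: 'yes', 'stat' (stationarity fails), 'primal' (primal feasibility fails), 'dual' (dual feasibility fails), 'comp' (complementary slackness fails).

Gradient of f: grad f(x) = Q x + c = (0, 0)
Constraint values g_i(x) = a_i^T x - b_i:
  g_1((3, 3)) = 3
Stationarity residual: grad f(x) + sum_i lambda_i a_i = (0, 0)
  -> stationarity OK
Primal feasibility (all g_i <= 0): FAILS
Dual feasibility (all lambda_i >= 0): OK
Complementary slackness (lambda_i * g_i(x) = 0 for all i): OK

Verdict: the first failing condition is primal_feasibility -> primal.

primal


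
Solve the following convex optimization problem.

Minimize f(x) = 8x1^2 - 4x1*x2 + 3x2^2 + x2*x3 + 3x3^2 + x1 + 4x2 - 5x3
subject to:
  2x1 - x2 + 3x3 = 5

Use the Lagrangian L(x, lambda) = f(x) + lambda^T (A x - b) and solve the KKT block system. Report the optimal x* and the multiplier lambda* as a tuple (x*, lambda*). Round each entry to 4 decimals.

Form the Lagrangian:
  L(x, lambda) = (1/2) x^T Q x + c^T x + lambda^T (A x - b)
Stationarity (grad_x L = 0): Q x + c + A^T lambda = 0.
Primal feasibility: A x = b.

This gives the KKT block system:
  [ Q   A^T ] [ x     ]   [-c ]
  [ A    0  ] [ lambda ] = [ b ]

Solving the linear system:
  x*      = (-0.2665, -1.2181, 1.4383)
  lambda* = (-0.804)
  f(x*)   = -4.1553

x* = (-0.2665, -1.2181, 1.4383), lambda* = (-0.804)


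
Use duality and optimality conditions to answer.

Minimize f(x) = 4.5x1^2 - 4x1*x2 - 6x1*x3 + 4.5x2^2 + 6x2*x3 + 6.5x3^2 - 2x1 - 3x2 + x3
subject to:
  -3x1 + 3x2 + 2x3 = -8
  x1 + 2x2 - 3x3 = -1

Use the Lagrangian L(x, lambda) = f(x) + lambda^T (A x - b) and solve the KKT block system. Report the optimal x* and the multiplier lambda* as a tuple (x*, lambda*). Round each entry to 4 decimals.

Form the Lagrangian:
  L(x, lambda) = (1/2) x^T Q x + c^T x + lambda^T (A x - b)
Stationarity (grad_x L = 0): Q x + c + A^T lambda = 0.
Primal feasibility: A x = b.

This gives the KKT block system:
  [ Q   A^T ] [ x     ]   [-c ]
  [ A    0  ] [ lambda ] = [ b ]

Solving the linear system:
  x*      = (1.975, -0.9365, 0.3673)
  lambda* = (5.7511, -0.0641)
  f(x*)   = 22.5857

x* = (1.975, -0.9365, 0.3673), lambda* = (5.7511, -0.0641)


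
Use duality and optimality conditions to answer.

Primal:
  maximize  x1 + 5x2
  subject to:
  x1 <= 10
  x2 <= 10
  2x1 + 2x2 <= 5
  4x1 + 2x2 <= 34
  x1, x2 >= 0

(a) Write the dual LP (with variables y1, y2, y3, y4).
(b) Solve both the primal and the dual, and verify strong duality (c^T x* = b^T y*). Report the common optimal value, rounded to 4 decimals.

The standard primal-dual pair for 'max c^T x s.t. A x <= b, x >= 0' is:
  Dual:  min b^T y  s.t.  A^T y >= c,  y >= 0.

So the dual LP is:
  minimize  10y1 + 10y2 + 5y3 + 34y4
  subject to:
    y1 + 2y3 + 4y4 >= 1
    y2 + 2y3 + 2y4 >= 5
    y1, y2, y3, y4 >= 0

Solving the primal: x* = (0, 2.5).
  primal value c^T x* = 12.5.
Solving the dual: y* = (0, 0, 2.5, 0).
  dual value b^T y* = 12.5.
Strong duality: c^T x* = b^T y*. Confirmed.

12.5


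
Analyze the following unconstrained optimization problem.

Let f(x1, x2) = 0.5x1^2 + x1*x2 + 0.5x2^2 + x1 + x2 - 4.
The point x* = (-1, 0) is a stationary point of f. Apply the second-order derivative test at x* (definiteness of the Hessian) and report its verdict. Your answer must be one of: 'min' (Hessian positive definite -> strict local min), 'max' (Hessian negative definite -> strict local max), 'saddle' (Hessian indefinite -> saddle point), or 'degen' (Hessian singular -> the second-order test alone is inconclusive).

Compute the Hessian H = grad^2 f:
  H = [[1, 1], [1, 1]]
Verify stationarity: grad f(x*) = H x* + g = (0, 0).
Eigenvalues of H: 0, 2.
H has a zero eigenvalue (singular; positive semidefinite but not definite), so H is neither positive definite, negative definite, nor indefinite. The second-order test alone is inconclusive -> degen.
(Indeed, f is constant along the null direction of H through x*, so x* is not a strict local extremum.)

degen


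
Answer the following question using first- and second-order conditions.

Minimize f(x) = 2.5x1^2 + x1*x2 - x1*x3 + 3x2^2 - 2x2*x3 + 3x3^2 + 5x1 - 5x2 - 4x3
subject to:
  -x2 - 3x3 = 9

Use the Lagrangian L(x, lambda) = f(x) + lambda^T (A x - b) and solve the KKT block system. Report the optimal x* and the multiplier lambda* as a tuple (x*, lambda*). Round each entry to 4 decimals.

Form the Lagrangian:
  L(x, lambda) = (1/2) x^T Q x + c^T x + lambda^T (A x - b)
Stationarity (grad_x L = 0): Q x + c + A^T lambda = 0.
Primal feasibility: A x = b.

This gives the KKT block system:
  [ Q   A^T ] [ x     ]   [-c ]
  [ A    0  ] [ lambda ] = [ b ]

Solving the linear system:
  x*      = (-1.3837, -0.811, -2.7297)
  lambda* = (-5.7907)
  f(x*)   = 30.0858

x* = (-1.3837, -0.811, -2.7297), lambda* = (-5.7907)


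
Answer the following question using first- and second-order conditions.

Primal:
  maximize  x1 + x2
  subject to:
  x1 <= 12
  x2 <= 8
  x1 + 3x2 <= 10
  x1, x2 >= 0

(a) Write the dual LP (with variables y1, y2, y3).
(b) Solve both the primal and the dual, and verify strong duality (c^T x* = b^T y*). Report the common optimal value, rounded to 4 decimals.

The standard primal-dual pair for 'max c^T x s.t. A x <= b, x >= 0' is:
  Dual:  min b^T y  s.t.  A^T y >= c,  y >= 0.

So the dual LP is:
  minimize  12y1 + 8y2 + 10y3
  subject to:
    y1 + y3 >= 1
    y2 + 3y3 >= 1
    y1, y2, y3 >= 0

Solving the primal: x* = (10, 0).
  primal value c^T x* = 10.
Solving the dual: y* = (0, 0, 1).
  dual value b^T y* = 10.
Strong duality: c^T x* = b^T y*. Confirmed.

10


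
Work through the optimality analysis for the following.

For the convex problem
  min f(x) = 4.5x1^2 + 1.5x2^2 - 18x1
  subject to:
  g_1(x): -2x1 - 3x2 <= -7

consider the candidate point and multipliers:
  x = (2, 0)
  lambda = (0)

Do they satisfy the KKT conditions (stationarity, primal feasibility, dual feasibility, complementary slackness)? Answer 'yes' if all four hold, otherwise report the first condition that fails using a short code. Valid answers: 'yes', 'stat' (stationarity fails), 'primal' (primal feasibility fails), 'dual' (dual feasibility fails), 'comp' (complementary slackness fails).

Gradient of f: grad f(x) = Q x + c = (0, 0)
Constraint values g_i(x) = a_i^T x - b_i:
  g_1((2, 0)) = 3
Stationarity residual: grad f(x) + sum_i lambda_i a_i = (0, 0)
  -> stationarity OK
Primal feasibility (all g_i <= 0): FAILS
Dual feasibility (all lambda_i >= 0): OK
Complementary slackness (lambda_i * g_i(x) = 0 for all i): OK

Verdict: the first failing condition is primal_feasibility -> primal.

primal


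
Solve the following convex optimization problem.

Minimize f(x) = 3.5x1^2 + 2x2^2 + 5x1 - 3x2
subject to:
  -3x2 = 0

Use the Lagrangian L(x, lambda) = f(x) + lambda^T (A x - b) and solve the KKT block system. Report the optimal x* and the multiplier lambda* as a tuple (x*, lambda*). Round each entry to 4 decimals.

Form the Lagrangian:
  L(x, lambda) = (1/2) x^T Q x + c^T x + lambda^T (A x - b)
Stationarity (grad_x L = 0): Q x + c + A^T lambda = 0.
Primal feasibility: A x = b.

This gives the KKT block system:
  [ Q   A^T ] [ x     ]   [-c ]
  [ A    0  ] [ lambda ] = [ b ]

Solving the linear system:
  x*      = (-0.7143, 0)
  lambda* = (-1)
  f(x*)   = -1.7857

x* = (-0.7143, 0), lambda* = (-1)


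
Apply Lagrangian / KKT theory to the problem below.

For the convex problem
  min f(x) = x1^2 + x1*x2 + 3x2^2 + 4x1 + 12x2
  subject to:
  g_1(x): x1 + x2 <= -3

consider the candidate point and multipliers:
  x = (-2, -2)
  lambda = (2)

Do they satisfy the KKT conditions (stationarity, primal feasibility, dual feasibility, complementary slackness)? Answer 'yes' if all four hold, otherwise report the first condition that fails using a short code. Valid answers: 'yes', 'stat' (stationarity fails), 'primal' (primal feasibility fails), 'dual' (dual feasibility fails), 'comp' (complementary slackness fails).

Gradient of f: grad f(x) = Q x + c = (-2, -2)
Constraint values g_i(x) = a_i^T x - b_i:
  g_1((-2, -2)) = -1
Stationarity residual: grad f(x) + sum_i lambda_i a_i = (0, 0)
  -> stationarity OK
Primal feasibility (all g_i <= 0): OK
Dual feasibility (all lambda_i >= 0): OK
Complementary slackness (lambda_i * g_i(x) = 0 for all i): FAILS

Verdict: the first failing condition is complementary_slackness -> comp.

comp


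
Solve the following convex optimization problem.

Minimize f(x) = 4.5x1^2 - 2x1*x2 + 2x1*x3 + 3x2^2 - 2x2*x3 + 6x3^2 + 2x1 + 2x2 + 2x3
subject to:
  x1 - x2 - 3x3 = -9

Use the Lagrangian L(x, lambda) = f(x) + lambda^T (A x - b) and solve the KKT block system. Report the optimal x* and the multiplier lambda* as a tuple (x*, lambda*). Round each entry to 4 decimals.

Form the Lagrangian:
  L(x, lambda) = (1/2) x^T Q x + c^T x + lambda^T (A x - b)
Stationarity (grad_x L = 0): Q x + c + A^T lambda = 0.
Primal feasibility: A x = b.

This gives the KKT block system:
  [ Q   A^T ] [ x     ]   [-c ]
  [ A    0  ] [ lambda ] = [ b ]

Solving the linear system:
  x*      = (-1.2773, 1.2353, 2.1625)
  lambda* = (7.6415)
  f(x*)   = 36.507

x* = (-1.2773, 1.2353, 2.1625), lambda* = (7.6415)


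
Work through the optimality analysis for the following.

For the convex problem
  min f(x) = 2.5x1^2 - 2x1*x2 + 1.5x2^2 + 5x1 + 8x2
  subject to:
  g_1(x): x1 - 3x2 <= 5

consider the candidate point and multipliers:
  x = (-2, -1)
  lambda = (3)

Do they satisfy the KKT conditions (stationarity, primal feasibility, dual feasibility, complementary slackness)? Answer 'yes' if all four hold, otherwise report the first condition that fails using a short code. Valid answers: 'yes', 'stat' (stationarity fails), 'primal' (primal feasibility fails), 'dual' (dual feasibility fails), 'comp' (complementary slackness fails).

Gradient of f: grad f(x) = Q x + c = (-3, 9)
Constraint values g_i(x) = a_i^T x - b_i:
  g_1((-2, -1)) = -4
Stationarity residual: grad f(x) + sum_i lambda_i a_i = (0, 0)
  -> stationarity OK
Primal feasibility (all g_i <= 0): OK
Dual feasibility (all lambda_i >= 0): OK
Complementary slackness (lambda_i * g_i(x) = 0 for all i): FAILS

Verdict: the first failing condition is complementary_slackness -> comp.

comp


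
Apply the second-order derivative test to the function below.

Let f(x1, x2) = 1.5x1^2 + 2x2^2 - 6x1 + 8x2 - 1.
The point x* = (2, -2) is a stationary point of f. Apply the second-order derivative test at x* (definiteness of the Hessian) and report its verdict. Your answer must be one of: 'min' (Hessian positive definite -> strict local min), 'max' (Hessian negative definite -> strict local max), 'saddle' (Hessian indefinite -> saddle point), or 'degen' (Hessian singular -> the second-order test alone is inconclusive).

Compute the Hessian H = grad^2 f:
  H = [[3, 0], [0, 4]]
Verify stationarity: grad f(x*) = H x* + g = (0, 0).
Eigenvalues of H: 3, 4.
Both eigenvalues > 0, so H is positive definite -> x* is a strict local min.

min


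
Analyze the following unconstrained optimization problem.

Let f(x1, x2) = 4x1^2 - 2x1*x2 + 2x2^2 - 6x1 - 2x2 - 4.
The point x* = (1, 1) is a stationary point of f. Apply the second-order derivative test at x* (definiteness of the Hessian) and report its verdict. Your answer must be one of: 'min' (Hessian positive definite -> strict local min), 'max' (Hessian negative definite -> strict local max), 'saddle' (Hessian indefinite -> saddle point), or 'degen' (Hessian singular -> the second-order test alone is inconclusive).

Compute the Hessian H = grad^2 f:
  H = [[8, -2], [-2, 4]]
Verify stationarity: grad f(x*) = H x* + g = (0, 0).
Eigenvalues of H: 3.1716, 8.8284.
Both eigenvalues > 0, so H is positive definite -> x* is a strict local min.

min


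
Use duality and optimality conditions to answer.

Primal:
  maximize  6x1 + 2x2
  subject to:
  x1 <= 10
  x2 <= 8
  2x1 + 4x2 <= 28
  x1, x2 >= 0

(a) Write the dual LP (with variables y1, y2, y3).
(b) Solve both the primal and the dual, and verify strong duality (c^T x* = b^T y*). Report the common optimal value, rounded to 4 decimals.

The standard primal-dual pair for 'max c^T x s.t. A x <= b, x >= 0' is:
  Dual:  min b^T y  s.t.  A^T y >= c,  y >= 0.

So the dual LP is:
  minimize  10y1 + 8y2 + 28y3
  subject to:
    y1 + 2y3 >= 6
    y2 + 4y3 >= 2
    y1, y2, y3 >= 0

Solving the primal: x* = (10, 2).
  primal value c^T x* = 64.
Solving the dual: y* = (5, 0, 0.5).
  dual value b^T y* = 64.
Strong duality: c^T x* = b^T y*. Confirmed.

64


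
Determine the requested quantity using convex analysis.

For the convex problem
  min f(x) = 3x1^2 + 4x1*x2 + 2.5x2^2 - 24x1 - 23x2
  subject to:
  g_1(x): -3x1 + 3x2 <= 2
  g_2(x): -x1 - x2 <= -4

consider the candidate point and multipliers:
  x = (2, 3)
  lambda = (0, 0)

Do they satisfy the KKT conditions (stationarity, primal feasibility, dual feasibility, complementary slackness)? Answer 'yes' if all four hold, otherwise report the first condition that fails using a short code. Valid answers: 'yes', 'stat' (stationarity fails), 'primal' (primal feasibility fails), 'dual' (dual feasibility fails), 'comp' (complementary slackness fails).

Gradient of f: grad f(x) = Q x + c = (0, 0)
Constraint values g_i(x) = a_i^T x - b_i:
  g_1((2, 3)) = 1
  g_2((2, 3)) = -1
Stationarity residual: grad f(x) + sum_i lambda_i a_i = (0, 0)
  -> stationarity OK
Primal feasibility (all g_i <= 0): FAILS
Dual feasibility (all lambda_i >= 0): OK
Complementary slackness (lambda_i * g_i(x) = 0 for all i): OK

Verdict: the first failing condition is primal_feasibility -> primal.

primal


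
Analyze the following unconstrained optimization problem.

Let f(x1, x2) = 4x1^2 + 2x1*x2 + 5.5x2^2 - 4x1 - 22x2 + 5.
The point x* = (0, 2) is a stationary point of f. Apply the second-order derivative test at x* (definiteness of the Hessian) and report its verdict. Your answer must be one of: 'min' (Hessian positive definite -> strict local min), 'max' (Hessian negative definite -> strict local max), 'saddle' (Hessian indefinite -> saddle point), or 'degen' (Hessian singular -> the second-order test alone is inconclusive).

Compute the Hessian H = grad^2 f:
  H = [[8, 2], [2, 11]]
Verify stationarity: grad f(x*) = H x* + g = (0, 0).
Eigenvalues of H: 7, 12.
Both eigenvalues > 0, so H is positive definite -> x* is a strict local min.

min


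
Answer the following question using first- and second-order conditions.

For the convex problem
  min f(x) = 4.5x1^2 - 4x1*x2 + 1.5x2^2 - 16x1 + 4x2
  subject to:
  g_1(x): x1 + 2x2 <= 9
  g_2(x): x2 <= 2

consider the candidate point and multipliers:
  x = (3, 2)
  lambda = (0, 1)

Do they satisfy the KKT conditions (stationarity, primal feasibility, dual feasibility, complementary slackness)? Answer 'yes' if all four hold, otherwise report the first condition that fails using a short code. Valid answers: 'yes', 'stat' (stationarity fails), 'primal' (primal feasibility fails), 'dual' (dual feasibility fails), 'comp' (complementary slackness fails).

Gradient of f: grad f(x) = Q x + c = (3, -2)
Constraint values g_i(x) = a_i^T x - b_i:
  g_1((3, 2)) = -2
  g_2((3, 2)) = 0
Stationarity residual: grad f(x) + sum_i lambda_i a_i = (3, -1)
  -> stationarity FAILS
Primal feasibility (all g_i <= 0): OK
Dual feasibility (all lambda_i >= 0): OK
Complementary slackness (lambda_i * g_i(x) = 0 for all i): OK

Verdict: the first failing condition is stationarity -> stat.

stat


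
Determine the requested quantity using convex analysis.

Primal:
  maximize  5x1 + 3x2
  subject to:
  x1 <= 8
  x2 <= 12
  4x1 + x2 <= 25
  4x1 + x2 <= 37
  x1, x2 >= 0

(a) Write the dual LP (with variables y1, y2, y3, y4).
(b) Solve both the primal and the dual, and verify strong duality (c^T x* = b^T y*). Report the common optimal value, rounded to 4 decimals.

The standard primal-dual pair for 'max c^T x s.t. A x <= b, x >= 0' is:
  Dual:  min b^T y  s.t.  A^T y >= c,  y >= 0.

So the dual LP is:
  minimize  8y1 + 12y2 + 25y3 + 37y4
  subject to:
    y1 + 4y3 + 4y4 >= 5
    y2 + y3 + y4 >= 3
    y1, y2, y3, y4 >= 0

Solving the primal: x* = (3.25, 12).
  primal value c^T x* = 52.25.
Solving the dual: y* = (0, 1.75, 1.25, 0).
  dual value b^T y* = 52.25.
Strong duality: c^T x* = b^T y*. Confirmed.

52.25


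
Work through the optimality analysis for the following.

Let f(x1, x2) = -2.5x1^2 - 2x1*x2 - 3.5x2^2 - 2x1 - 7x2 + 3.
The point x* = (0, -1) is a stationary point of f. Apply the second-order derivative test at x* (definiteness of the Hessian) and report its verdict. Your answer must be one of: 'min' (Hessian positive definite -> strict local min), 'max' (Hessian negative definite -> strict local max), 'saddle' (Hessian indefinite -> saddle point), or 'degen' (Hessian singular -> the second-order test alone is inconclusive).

Compute the Hessian H = grad^2 f:
  H = [[-5, -2], [-2, -7]]
Verify stationarity: grad f(x*) = H x* + g = (0, 0).
Eigenvalues of H: -8.2361, -3.7639.
Both eigenvalues < 0, so H is negative definite -> x* is a strict local max.

max


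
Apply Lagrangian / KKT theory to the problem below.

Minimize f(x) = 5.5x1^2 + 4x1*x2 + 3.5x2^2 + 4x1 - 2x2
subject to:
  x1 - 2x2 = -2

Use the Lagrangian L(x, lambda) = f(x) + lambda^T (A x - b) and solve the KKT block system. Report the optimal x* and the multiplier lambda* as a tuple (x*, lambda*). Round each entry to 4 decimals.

Form the Lagrangian:
  L(x, lambda) = (1/2) x^T Q x + c^T x + lambda^T (A x - b)
Stationarity (grad_x L = 0): Q x + c + A^T lambda = 0.
Primal feasibility: A x = b.

This gives the KKT block system:
  [ Q   A^T ] [ x     ]   [-c ]
  [ A    0  ] [ lambda ] = [ b ]

Solving the linear system:
  x*      = (-0.6269, 0.6866)
  lambda* = (0.1493)
  f(x*)   = -1.791

x* = (-0.6269, 0.6866), lambda* = (0.1493)


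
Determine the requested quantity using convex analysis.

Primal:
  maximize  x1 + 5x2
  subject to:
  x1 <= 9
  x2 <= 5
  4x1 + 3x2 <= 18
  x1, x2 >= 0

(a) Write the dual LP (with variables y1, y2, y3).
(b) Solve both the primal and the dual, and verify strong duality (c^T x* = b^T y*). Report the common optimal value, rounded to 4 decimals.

The standard primal-dual pair for 'max c^T x s.t. A x <= b, x >= 0' is:
  Dual:  min b^T y  s.t.  A^T y >= c,  y >= 0.

So the dual LP is:
  minimize  9y1 + 5y2 + 18y3
  subject to:
    y1 + 4y3 >= 1
    y2 + 3y3 >= 5
    y1, y2, y3 >= 0

Solving the primal: x* = (0.75, 5).
  primal value c^T x* = 25.75.
Solving the dual: y* = (0, 4.25, 0.25).
  dual value b^T y* = 25.75.
Strong duality: c^T x* = b^T y*. Confirmed.

25.75


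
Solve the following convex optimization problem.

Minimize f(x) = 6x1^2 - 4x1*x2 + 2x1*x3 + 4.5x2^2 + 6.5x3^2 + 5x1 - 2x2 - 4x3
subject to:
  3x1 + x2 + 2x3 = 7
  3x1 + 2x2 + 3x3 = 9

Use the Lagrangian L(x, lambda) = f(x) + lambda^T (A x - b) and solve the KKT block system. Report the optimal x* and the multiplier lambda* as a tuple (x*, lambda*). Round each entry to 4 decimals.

Form the Lagrangian:
  L(x, lambda) = (1/2) x^T Q x + c^T x + lambda^T (A x - b)
Stationarity (grad_x L = 0): Q x + c + A^T lambda = 0.
Primal feasibility: A x = b.

This gives the KKT block system:
  [ Q   A^T ] [ x     ]   [-c ]
  [ A    0  ] [ lambda ] = [ b ]

Solving the linear system:
  x*      = (1.3966, 1.1897, 0.8103)
  lambda* = (-9.2931, 3.0862)
  f(x*)   = 19.319

x* = (1.3966, 1.1897, 0.8103), lambda* = (-9.2931, 3.0862)


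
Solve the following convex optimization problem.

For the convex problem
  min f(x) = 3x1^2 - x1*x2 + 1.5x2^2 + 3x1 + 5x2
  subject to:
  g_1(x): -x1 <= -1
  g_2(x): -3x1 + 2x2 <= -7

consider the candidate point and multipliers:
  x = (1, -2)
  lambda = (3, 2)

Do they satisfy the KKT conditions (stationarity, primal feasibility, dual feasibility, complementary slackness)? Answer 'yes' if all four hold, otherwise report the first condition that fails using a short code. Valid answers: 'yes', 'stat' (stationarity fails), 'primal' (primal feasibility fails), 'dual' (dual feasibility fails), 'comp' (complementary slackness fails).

Gradient of f: grad f(x) = Q x + c = (11, -2)
Constraint values g_i(x) = a_i^T x - b_i:
  g_1((1, -2)) = 0
  g_2((1, -2)) = 0
Stationarity residual: grad f(x) + sum_i lambda_i a_i = (2, 2)
  -> stationarity FAILS
Primal feasibility (all g_i <= 0): OK
Dual feasibility (all lambda_i >= 0): OK
Complementary slackness (lambda_i * g_i(x) = 0 for all i): OK

Verdict: the first failing condition is stationarity -> stat.

stat


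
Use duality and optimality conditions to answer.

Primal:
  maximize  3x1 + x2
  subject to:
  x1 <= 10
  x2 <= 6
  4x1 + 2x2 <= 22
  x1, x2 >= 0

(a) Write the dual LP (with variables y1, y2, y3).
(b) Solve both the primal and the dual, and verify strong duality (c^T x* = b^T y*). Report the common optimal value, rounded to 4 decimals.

The standard primal-dual pair for 'max c^T x s.t. A x <= b, x >= 0' is:
  Dual:  min b^T y  s.t.  A^T y >= c,  y >= 0.

So the dual LP is:
  minimize  10y1 + 6y2 + 22y3
  subject to:
    y1 + 4y3 >= 3
    y2 + 2y3 >= 1
    y1, y2, y3 >= 0

Solving the primal: x* = (5.5, 0).
  primal value c^T x* = 16.5.
Solving the dual: y* = (0, 0, 0.75).
  dual value b^T y* = 16.5.
Strong duality: c^T x* = b^T y*. Confirmed.

16.5


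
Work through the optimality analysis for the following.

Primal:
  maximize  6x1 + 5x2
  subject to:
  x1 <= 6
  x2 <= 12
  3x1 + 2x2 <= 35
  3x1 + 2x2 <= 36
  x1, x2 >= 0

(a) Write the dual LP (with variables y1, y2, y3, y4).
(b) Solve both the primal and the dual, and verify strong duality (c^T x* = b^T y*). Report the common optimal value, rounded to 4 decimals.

The standard primal-dual pair for 'max c^T x s.t. A x <= b, x >= 0' is:
  Dual:  min b^T y  s.t.  A^T y >= c,  y >= 0.

So the dual LP is:
  minimize  6y1 + 12y2 + 35y3 + 36y4
  subject to:
    y1 + 3y3 + 3y4 >= 6
    y2 + 2y3 + 2y4 >= 5
    y1, y2, y3, y4 >= 0

Solving the primal: x* = (3.6667, 12).
  primal value c^T x* = 82.
Solving the dual: y* = (0, 1, 2, 0).
  dual value b^T y* = 82.
Strong duality: c^T x* = b^T y*. Confirmed.

82


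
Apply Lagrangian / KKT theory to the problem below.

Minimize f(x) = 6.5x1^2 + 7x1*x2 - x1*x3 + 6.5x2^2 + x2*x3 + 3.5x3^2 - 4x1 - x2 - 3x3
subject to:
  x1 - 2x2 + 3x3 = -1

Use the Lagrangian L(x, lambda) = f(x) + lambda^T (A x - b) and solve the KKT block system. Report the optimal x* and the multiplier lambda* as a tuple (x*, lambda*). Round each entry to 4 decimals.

Form the Lagrangian:
  L(x, lambda) = (1/2) x^T Q x + c^T x + lambda^T (A x - b)
Stationarity (grad_x L = 0): Q x + c + A^T lambda = 0.
Primal feasibility: A x = b.

This gives the KKT block system:
  [ Q   A^T ] [ x     ]   [-c ]
  [ A    0  ] [ lambda ] = [ b ]

Solving the linear system:
  x*      = (0.0483, 0.2679, -0.1708)
  lambda* = (1.3254)
  f(x*)   = 0.6883

x* = (0.0483, 0.2679, -0.1708), lambda* = (1.3254)


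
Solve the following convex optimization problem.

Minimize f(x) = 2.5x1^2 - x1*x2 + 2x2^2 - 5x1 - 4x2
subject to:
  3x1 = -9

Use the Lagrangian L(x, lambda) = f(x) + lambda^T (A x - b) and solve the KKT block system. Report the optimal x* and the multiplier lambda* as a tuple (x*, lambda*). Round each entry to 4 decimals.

Form the Lagrangian:
  L(x, lambda) = (1/2) x^T Q x + c^T x + lambda^T (A x - b)
Stationarity (grad_x L = 0): Q x + c + A^T lambda = 0.
Primal feasibility: A x = b.

This gives the KKT block system:
  [ Q   A^T ] [ x     ]   [-c ]
  [ A    0  ] [ lambda ] = [ b ]

Solving the linear system:
  x*      = (-3, 0.25)
  lambda* = (6.75)
  f(x*)   = 37.375

x* = (-3, 0.25), lambda* = (6.75)


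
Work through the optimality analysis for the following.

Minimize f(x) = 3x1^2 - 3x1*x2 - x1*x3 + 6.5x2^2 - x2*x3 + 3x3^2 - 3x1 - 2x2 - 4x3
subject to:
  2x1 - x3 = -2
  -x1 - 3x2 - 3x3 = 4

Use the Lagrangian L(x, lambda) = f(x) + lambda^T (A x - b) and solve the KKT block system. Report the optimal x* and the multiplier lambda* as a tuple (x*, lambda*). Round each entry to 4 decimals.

Form the Lagrangian:
  L(x, lambda) = (1/2) x^T Q x + c^T x + lambda^T (A x - b)
Stationarity (grad_x L = 0): Q x + c + A^T lambda = 0.
Primal feasibility: A x = b.

This gives the KKT block system:
  [ Q   A^T ] [ x     ]   [-c ]
  [ A    0  ] [ lambda ] = [ b ]

Solving the linear system:
  x*      = (-1.1499, -0.6503, -0.2997)
  lambda* = (2.7068, -2.235)
  f(x*)   = 10.1512

x* = (-1.1499, -0.6503, -0.2997), lambda* = (2.7068, -2.235)


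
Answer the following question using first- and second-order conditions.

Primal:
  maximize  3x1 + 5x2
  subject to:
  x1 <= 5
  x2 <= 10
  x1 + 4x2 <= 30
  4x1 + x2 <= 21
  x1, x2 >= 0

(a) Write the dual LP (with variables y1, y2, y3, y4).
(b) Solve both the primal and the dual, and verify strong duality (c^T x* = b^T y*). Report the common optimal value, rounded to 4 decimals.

The standard primal-dual pair for 'max c^T x s.t. A x <= b, x >= 0' is:
  Dual:  min b^T y  s.t.  A^T y >= c,  y >= 0.

So the dual LP is:
  minimize  5y1 + 10y2 + 30y3 + 21y4
  subject to:
    y1 + y3 + 4y4 >= 3
    y2 + 4y3 + y4 >= 5
    y1, y2, y3, y4 >= 0

Solving the primal: x* = (3.6, 6.6).
  primal value c^T x* = 43.8.
Solving the dual: y* = (0, 0, 1.1333, 0.4667).
  dual value b^T y* = 43.8.
Strong duality: c^T x* = b^T y*. Confirmed.

43.8


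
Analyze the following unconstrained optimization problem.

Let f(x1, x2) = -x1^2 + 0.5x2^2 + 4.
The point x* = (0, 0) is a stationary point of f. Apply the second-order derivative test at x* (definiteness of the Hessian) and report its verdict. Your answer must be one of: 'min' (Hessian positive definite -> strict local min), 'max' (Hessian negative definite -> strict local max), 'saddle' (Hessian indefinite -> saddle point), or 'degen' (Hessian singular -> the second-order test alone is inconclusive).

Compute the Hessian H = grad^2 f:
  H = [[-2, 0], [0, 1]]
Verify stationarity: grad f(x*) = H x* + g = (0, 0).
Eigenvalues of H: -2, 1.
Eigenvalues have mixed signs, so H is indefinite -> x* is a saddle point.

saddle


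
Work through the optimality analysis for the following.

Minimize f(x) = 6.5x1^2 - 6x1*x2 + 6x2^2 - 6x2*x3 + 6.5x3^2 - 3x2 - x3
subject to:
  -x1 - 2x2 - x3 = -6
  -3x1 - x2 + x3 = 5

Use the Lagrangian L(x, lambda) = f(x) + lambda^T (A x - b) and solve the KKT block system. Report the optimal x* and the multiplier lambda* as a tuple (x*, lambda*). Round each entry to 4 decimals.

Form the Lagrangian:
  L(x, lambda) = (1/2) x^T Q x + c^T x + lambda^T (A x - b)
Stationarity (grad_x L = 0): Q x + c + A^T lambda = 0.
Primal feasibility: A x = b.

This gives the KKT block system:
  [ Q   A^T ] [ x     ]   [-c ]
  [ A    0  ] [ lambda ] = [ b ]

Solving the linear system:
  x*      = (-1.3251, 2.1002, 3.1248)
  lambda* = (12.8084, -14.2122)
  f(x*)   = 69.2431

x* = (-1.3251, 2.1002, 3.1248), lambda* = (12.8084, -14.2122)


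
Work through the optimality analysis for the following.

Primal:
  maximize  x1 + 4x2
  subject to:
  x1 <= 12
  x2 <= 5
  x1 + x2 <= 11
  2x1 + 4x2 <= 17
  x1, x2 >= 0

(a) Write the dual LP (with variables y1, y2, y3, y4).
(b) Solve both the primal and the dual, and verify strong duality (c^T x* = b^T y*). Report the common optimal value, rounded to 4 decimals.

The standard primal-dual pair for 'max c^T x s.t. A x <= b, x >= 0' is:
  Dual:  min b^T y  s.t.  A^T y >= c,  y >= 0.

So the dual LP is:
  minimize  12y1 + 5y2 + 11y3 + 17y4
  subject to:
    y1 + y3 + 2y4 >= 1
    y2 + y3 + 4y4 >= 4
    y1, y2, y3, y4 >= 0

Solving the primal: x* = (0, 4.25).
  primal value c^T x* = 17.
Solving the dual: y* = (0, 0, 0, 1).
  dual value b^T y* = 17.
Strong duality: c^T x* = b^T y*. Confirmed.

17


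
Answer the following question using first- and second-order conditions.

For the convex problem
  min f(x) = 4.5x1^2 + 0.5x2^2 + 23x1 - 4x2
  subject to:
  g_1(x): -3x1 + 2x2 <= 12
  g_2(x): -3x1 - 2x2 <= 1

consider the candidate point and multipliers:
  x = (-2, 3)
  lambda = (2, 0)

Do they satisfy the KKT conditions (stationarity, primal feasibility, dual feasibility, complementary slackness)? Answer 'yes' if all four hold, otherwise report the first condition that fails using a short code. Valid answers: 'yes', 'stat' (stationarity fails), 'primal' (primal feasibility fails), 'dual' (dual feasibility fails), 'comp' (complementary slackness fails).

Gradient of f: grad f(x) = Q x + c = (5, -1)
Constraint values g_i(x) = a_i^T x - b_i:
  g_1((-2, 3)) = 0
  g_2((-2, 3)) = -1
Stationarity residual: grad f(x) + sum_i lambda_i a_i = (-1, 3)
  -> stationarity FAILS
Primal feasibility (all g_i <= 0): OK
Dual feasibility (all lambda_i >= 0): OK
Complementary slackness (lambda_i * g_i(x) = 0 for all i): OK

Verdict: the first failing condition is stationarity -> stat.

stat


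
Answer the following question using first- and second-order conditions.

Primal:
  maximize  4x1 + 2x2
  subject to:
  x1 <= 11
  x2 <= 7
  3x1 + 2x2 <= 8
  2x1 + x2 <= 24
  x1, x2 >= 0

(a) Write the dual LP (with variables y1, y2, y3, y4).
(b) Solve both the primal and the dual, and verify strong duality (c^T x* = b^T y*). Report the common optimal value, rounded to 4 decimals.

The standard primal-dual pair for 'max c^T x s.t. A x <= b, x >= 0' is:
  Dual:  min b^T y  s.t.  A^T y >= c,  y >= 0.

So the dual LP is:
  minimize  11y1 + 7y2 + 8y3 + 24y4
  subject to:
    y1 + 3y3 + 2y4 >= 4
    y2 + 2y3 + y4 >= 2
    y1, y2, y3, y4 >= 0

Solving the primal: x* = (2.6667, 0).
  primal value c^T x* = 10.6667.
Solving the dual: y* = (0, 0, 1.3333, 0).
  dual value b^T y* = 10.6667.
Strong duality: c^T x* = b^T y*. Confirmed.

10.6667


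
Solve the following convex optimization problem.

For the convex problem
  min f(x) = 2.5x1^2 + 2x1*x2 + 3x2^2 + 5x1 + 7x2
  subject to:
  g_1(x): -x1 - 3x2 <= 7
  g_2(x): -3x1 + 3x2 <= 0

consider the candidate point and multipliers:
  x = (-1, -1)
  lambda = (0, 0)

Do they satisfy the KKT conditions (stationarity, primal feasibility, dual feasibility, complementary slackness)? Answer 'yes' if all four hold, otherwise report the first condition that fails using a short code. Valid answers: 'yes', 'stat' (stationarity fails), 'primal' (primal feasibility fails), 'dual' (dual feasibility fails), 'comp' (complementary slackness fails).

Gradient of f: grad f(x) = Q x + c = (-2, -1)
Constraint values g_i(x) = a_i^T x - b_i:
  g_1((-1, -1)) = -3
  g_2((-1, -1)) = 0
Stationarity residual: grad f(x) + sum_i lambda_i a_i = (-2, -1)
  -> stationarity FAILS
Primal feasibility (all g_i <= 0): OK
Dual feasibility (all lambda_i >= 0): OK
Complementary slackness (lambda_i * g_i(x) = 0 for all i): OK

Verdict: the first failing condition is stationarity -> stat.

stat


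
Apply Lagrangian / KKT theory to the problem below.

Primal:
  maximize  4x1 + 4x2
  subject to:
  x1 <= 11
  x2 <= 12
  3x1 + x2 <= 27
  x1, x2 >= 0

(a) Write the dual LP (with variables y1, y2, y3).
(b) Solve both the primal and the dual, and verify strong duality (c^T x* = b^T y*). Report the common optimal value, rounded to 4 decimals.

The standard primal-dual pair for 'max c^T x s.t. A x <= b, x >= 0' is:
  Dual:  min b^T y  s.t.  A^T y >= c,  y >= 0.

So the dual LP is:
  minimize  11y1 + 12y2 + 27y3
  subject to:
    y1 + 3y3 >= 4
    y2 + y3 >= 4
    y1, y2, y3 >= 0

Solving the primal: x* = (5, 12).
  primal value c^T x* = 68.
Solving the dual: y* = (0, 2.6667, 1.3333).
  dual value b^T y* = 68.
Strong duality: c^T x* = b^T y*. Confirmed.

68


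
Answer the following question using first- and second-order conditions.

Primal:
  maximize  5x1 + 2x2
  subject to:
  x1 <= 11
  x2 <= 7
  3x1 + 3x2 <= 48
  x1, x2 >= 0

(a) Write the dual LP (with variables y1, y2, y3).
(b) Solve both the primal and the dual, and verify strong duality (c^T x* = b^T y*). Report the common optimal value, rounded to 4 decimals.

The standard primal-dual pair for 'max c^T x s.t. A x <= b, x >= 0' is:
  Dual:  min b^T y  s.t.  A^T y >= c,  y >= 0.

So the dual LP is:
  minimize  11y1 + 7y2 + 48y3
  subject to:
    y1 + 3y3 >= 5
    y2 + 3y3 >= 2
    y1, y2, y3 >= 0

Solving the primal: x* = (11, 5).
  primal value c^T x* = 65.
Solving the dual: y* = (3, 0, 0.6667).
  dual value b^T y* = 65.
Strong duality: c^T x* = b^T y*. Confirmed.

65


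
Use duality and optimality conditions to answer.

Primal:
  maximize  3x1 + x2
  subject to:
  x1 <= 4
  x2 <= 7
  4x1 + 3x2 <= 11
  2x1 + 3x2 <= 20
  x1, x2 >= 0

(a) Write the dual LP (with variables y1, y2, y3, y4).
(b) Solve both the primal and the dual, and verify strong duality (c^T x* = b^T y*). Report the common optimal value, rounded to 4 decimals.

The standard primal-dual pair for 'max c^T x s.t. A x <= b, x >= 0' is:
  Dual:  min b^T y  s.t.  A^T y >= c,  y >= 0.

So the dual LP is:
  minimize  4y1 + 7y2 + 11y3 + 20y4
  subject to:
    y1 + 4y3 + 2y4 >= 3
    y2 + 3y3 + 3y4 >= 1
    y1, y2, y3, y4 >= 0

Solving the primal: x* = (2.75, 0).
  primal value c^T x* = 8.25.
Solving the dual: y* = (0, 0, 0.75, 0).
  dual value b^T y* = 8.25.
Strong duality: c^T x* = b^T y*. Confirmed.

8.25


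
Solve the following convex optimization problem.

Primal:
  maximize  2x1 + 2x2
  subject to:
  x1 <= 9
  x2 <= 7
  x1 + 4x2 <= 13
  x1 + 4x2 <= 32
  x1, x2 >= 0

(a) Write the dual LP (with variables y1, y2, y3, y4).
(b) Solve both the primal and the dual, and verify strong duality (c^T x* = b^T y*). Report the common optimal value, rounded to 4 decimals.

The standard primal-dual pair for 'max c^T x s.t. A x <= b, x >= 0' is:
  Dual:  min b^T y  s.t.  A^T y >= c,  y >= 0.

So the dual LP is:
  minimize  9y1 + 7y2 + 13y3 + 32y4
  subject to:
    y1 + y3 + y4 >= 2
    y2 + 4y3 + 4y4 >= 2
    y1, y2, y3, y4 >= 0

Solving the primal: x* = (9, 1).
  primal value c^T x* = 20.
Solving the dual: y* = (1.5, 0, 0.5, 0).
  dual value b^T y* = 20.
Strong duality: c^T x* = b^T y*. Confirmed.

20


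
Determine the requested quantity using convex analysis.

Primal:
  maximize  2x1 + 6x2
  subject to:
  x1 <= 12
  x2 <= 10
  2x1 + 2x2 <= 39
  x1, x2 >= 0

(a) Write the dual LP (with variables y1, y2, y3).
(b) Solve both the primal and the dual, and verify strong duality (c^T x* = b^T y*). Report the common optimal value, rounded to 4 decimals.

The standard primal-dual pair for 'max c^T x s.t. A x <= b, x >= 0' is:
  Dual:  min b^T y  s.t.  A^T y >= c,  y >= 0.

So the dual LP is:
  minimize  12y1 + 10y2 + 39y3
  subject to:
    y1 + 2y3 >= 2
    y2 + 2y3 >= 6
    y1, y2, y3 >= 0

Solving the primal: x* = (9.5, 10).
  primal value c^T x* = 79.
Solving the dual: y* = (0, 4, 1).
  dual value b^T y* = 79.
Strong duality: c^T x* = b^T y*. Confirmed.

79
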